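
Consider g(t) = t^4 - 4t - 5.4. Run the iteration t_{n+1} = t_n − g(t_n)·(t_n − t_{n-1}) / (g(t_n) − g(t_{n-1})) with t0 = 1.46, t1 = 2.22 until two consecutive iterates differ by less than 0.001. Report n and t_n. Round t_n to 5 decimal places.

g(1.46) = -6.6962814, g(2.22) = 10.0091266
t2 = 2.2200000 − 10.0091266·(0.7600000)/(16.7054080) = 1.7646423;  |Δ| = 0.4553577
g(1.7646423) = -2.7618071
t3 = 1.7646423 − (-2.7618071)·(-0.4553577)/(-12.7709337) = 1.8631167;  |Δ| = 0.0984744
g(1.8631167) = -0.8032106
t4 = 1.8631167 − (-0.8032106)·(0.0984744)/(1.9585965) = 1.9035006;  |Δ| = 0.0403839
g(1.9035006) = 0.1144050
t5 = 1.9035006 − 0.1144050·(0.0403839)/(0.9176156) = 1.8984657;  |Δ| = 0.0050349
g(1.8984657) = -0.0038080
t6 = 1.8984657 − (-0.0038080)·(-0.0050349)/(-0.1182130) = 1.8986278;  |Δ| = 0.0001622
|t6 − t5| = 0.0001622 < 0.001

n = 6, t_n = 1.89863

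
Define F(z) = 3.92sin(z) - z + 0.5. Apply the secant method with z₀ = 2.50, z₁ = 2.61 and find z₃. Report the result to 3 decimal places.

2.582

F(2.50) = 0.34601, F(2.61) = -0.12293
z₂ = 2.61000 − (-0.12293)·(2.61000 − 2.50000) / (-0.12293 − 0.34601) = 2.61000 − (-0.01352)/(-0.46894) = 2.58117
F(2.58117) = 0.00251
z₃ = 2.58117 − 0.00251·(2.58117 − 2.61000) / (0.00251 − (-0.12293)) = 2.58117 − (-0.00007)/(0.12543) = 2.58174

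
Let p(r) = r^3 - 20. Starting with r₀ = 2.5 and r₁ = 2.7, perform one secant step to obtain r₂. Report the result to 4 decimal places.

2.7156

p(2.5) = -4.375000, p(2.7) = -0.317000
r₂ = 2.700000 − (-0.317000)·(2.700000 − 2.500000) / (-0.317000 − (-4.375000)) = 2.700000 − (-0.063400)/(4.058000) = 2.715623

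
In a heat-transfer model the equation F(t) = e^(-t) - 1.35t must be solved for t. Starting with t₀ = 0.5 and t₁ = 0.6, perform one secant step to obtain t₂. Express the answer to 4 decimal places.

F(0.5) = -0.068469, F(0.6) = -0.261188
t₂ = 0.600000 − (-0.261188)·(0.600000 − 0.500000) / (-0.261188 − (-0.068469)) = 0.600000 − (-0.026119)/(-0.192719) = 0.464472

0.4645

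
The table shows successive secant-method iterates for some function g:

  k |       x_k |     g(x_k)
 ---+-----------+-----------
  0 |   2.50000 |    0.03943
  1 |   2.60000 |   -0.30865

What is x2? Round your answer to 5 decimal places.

2.51133

x2 = 2.60000 − (-0.30865)·(2.60000 − 2.50000) / (-0.30865 − 0.03943)
   = 2.60000 − (-0.0308650)/(-0.3480800) = 2.5113279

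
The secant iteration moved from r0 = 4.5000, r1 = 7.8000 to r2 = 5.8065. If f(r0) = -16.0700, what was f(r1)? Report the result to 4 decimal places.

24.5201

The secant line through (4.5000, -16.0700) and (7.8000, f(r1)) crosses zero at r2 = 5.8065.
So (4.5000, -16.0700), (7.8000, f(r1)), (5.8065, 0) are collinear:
f(r1) = -16.0700 · (7.8000 − 5.8065) / (4.5000 − 5.8065) = -16.0700 · (1.993500)/(-1.306500) = 24.520126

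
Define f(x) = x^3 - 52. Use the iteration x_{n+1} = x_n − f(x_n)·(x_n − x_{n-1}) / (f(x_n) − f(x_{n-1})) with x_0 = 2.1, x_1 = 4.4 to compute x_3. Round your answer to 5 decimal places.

3.67579

f(2.1) = -42.7390000, f(4.4) = 33.1840000
x_2 = 4.4000000 − 33.1840000·(4.4000000 − 2.1000000) / (33.1840000 − (-42.7390000)) = 4.4000000 − (76.3232000)/(75.9230000) = 3.3947289
f(3.3947289) = -12.8785195
x_3 = 3.3947289 − (-12.8785195)·(3.3947289 − 4.4000000) / (-12.8785195 − 33.1840000) = 3.3947289 − (12.9464039)/(-46.0625195) = 3.6757904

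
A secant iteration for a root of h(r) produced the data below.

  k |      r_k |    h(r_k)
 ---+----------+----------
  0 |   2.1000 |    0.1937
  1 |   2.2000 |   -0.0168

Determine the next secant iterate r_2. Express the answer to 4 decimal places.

2.1920

r_2 = 2.2000 − (-0.0168)·(2.2000 − 2.1000) / (-0.0168 − 0.1937)
   = 2.2000 − (-0.001680)/(-0.210500) = 2.192019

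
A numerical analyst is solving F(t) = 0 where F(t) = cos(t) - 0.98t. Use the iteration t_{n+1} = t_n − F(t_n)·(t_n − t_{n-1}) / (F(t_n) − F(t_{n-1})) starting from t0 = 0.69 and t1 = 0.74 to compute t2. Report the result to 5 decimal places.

0.74811

F(0.69) = 0.0950460, F(0.74) = 0.0132686
t2 = 0.7400000 − 0.0132686·(0.7400000 − 0.6900000) / (0.0132686 − 0.0950460) = 0.7400000 − (0.0006634)/(-0.0817775) = 0.7481126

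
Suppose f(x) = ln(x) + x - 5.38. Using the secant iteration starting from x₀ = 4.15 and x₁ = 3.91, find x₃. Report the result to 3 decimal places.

f(4.15) = 0.19311, f(3.91) = -0.10646
x₂ = 3.91000 − (-0.10646)·(3.91000 − 4.15000) / (-0.10646 − 0.19311) = 3.91000 − (0.02555)/(-0.29957) = 3.99529
f(3.99529) = 0.00041
x₃ = 3.99529 − 0.00041·(3.99529 − 3.91000) / (0.00041 − (-0.10646)) = 3.99529 − (0.00003)/(0.10687) = 3.99497

3.995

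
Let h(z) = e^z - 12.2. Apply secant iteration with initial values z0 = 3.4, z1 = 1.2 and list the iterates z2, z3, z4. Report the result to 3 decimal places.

h(3.4) = 17.76410, h(1.2) = -8.87988
z2 = 1.20000 − (-8.87988)·(1.20000 − 3.40000) / (-8.87988 − 17.76410) = 1.20000 − (19.53574)/(-26.64398) = 1.93321
h(1.93321) = -5.28831
z3 = 1.93321 − (-5.28831)·(1.93321 − 1.20000) / (-5.28831 − (-8.87988)) = 1.93321 − (-3.87746)/(3.59157) = 3.01281
h(3.01281) = 8.14458
z4 = 3.01281 − 8.14458·(3.01281 − 1.93321) / (8.14458 − (-5.28831)) = 3.01281 − (8.79290)/(13.43290) = 2.35824

1.933, 3.013, 2.358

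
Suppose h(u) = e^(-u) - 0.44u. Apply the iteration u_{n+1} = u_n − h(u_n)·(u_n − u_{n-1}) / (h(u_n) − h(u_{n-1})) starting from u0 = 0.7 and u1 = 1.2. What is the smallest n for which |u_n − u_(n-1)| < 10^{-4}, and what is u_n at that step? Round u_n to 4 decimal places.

n = 5, u_n = 0.9125

h(0.7) = 0.188585, h(1.2) = -0.226806
u2 = 1.200000 − (-0.226806)·(0.500000)/(-0.415391) = 0.926997;  |Δ| = 0.273003
h(0.926997) = -0.012139
u3 = 0.926997 − (-0.012139)·(-0.273003)/(0.214667) = 0.911560;  |Δ| = 0.015437
h(0.911560) = 0.000810
u4 = 0.911560 − 0.000810·(-0.015437)/(0.012949) = 0.912526;  |Δ| = 0.000966
h(0.912526) = -0.000003
u5 = 0.912526 − (-0.000003)·(0.000966)/(-0.000813) = 0.912523;  |Δ| = 0.000003
|u5 − u4| = 0.000003 < 10^{-4}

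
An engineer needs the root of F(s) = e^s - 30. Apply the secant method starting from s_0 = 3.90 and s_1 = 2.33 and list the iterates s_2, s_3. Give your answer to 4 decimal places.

3.1214, 3.5887

F(3.90) = 19.402449, F(2.33) = -19.722058
s_2 = 2.330000 − (-19.722058)·(2.330000 − 3.900000) / (-19.722058 − 19.402449) = 2.330000 − (30.963632)/(-39.124508) = 3.121413
F(3.121413) = -7.321605
s_3 = 3.121413 − (-7.321605)·(3.121413 − 2.330000) / (-7.321605 − (-19.722058)) = 3.121413 − (-5.794411)/(12.400453) = 3.588687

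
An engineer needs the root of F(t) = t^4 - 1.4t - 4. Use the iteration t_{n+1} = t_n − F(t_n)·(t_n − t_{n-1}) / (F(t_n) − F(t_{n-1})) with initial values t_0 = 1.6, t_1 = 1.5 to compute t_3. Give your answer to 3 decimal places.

1.579

F(1.6) = 0.31360, F(1.5) = -1.03750
t_2 = 1.50000 − (-1.03750)·(1.50000 − 1.60000) / (-1.03750 − 0.31360) = 1.50000 − (0.10375)/(-1.35110) = 1.57679
F(1.57679) = -0.02599
t_3 = 1.57679 − (-0.02599)·(1.57679 − 1.50000) / (-0.02599 − (-1.03750)) = 1.57679 − (-0.00200)/(1.01151) = 1.57876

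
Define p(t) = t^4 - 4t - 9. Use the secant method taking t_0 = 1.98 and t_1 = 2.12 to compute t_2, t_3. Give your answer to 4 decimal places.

2.0308, 2.0344

p(1.98) = -1.550464, p(2.12) = 2.719631
t_2 = 2.120000 − 2.719631·(2.120000 − 1.980000) / (2.719631 − (-1.550464)) = 2.120000 − (0.380748)/(4.270095) = 2.030834
p(2.030834) = -0.113602
t_3 = 2.030834 − (-0.113602)·(2.030834 − 2.120000) / (-0.113602 − 2.719631) = 2.030834 − (0.010130)/(-2.833234) = 2.034409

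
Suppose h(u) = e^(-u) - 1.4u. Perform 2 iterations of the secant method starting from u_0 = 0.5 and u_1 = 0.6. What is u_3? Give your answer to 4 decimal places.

0.4538

h(0.5) = -0.093469, h(0.6) = -0.291188
u_2 = 0.600000 − (-0.291188)·(0.600000 − 0.500000) / (-0.291188 − (-0.093469)) = 0.600000 − (-0.029119)/(-0.197719) = 0.452726
h(0.452726) = 0.002076
u_3 = 0.452726 − 0.002076·(0.452726 − 0.600000) / (0.002076 − (-0.291188)) = 0.452726 − (-0.000306)/(0.293264) = 0.453769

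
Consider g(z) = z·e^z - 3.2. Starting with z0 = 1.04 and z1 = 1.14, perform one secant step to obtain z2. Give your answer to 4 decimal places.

g(1.04) = -0.257614, g(1.14) = 0.364516
z2 = 1.140000 − 0.364516·(1.140000 − 1.040000) / (0.364516 − (-0.257614)) = 1.140000 − (0.036452)/(0.622130) = 1.081408

1.0814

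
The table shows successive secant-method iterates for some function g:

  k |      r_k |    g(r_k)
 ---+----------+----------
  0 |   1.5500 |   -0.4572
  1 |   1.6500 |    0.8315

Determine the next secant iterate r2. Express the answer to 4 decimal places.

1.5855

r2 = 1.6500 − 0.8315·(1.6500 − 1.5500) / (0.8315 − (-0.4572))
   = 1.6500 − (0.083150)/(1.288700) = 1.585478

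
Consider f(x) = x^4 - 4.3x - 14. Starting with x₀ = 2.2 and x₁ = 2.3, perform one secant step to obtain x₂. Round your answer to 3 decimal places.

2.201

f(2.2) = -0.03440, f(2.3) = 4.09410
x₂ = 2.30000 − 4.09410·(2.30000 − 2.20000) / (4.09410 − (-0.03440)) = 2.30000 − (0.40941)/(4.12850) = 2.20083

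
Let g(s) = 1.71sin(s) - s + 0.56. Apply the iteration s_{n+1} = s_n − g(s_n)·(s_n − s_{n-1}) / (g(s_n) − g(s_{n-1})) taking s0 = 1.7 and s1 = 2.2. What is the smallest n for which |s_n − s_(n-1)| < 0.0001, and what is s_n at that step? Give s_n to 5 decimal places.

n = 5, s_n = 2.06522

g(1.7) = 0.5557468, g(2.2) = -0.2574711
s2 = 2.2000000 − (-0.2574711)·(0.5000000)/(-0.8132180) = 2.0416961;  |Δ| = 0.1583039
g(2.0416961) = 0.0421882
s3 = 2.0416961 − 0.0421882·(-0.1583039)/(0.2996594) = 2.0639833;  |Δ| = 0.0222872
g(2.0639833) = 0.0022335
s4 = 2.0639833 − 0.0022335·(0.0222872)/(-0.0399547) = 2.0652291;  |Δ| = 0.0012459
g(2.0652291) = -0.0000222
s5 = 2.0652291 − (-0.0000222)·(0.0012459)/(-0.0022556) = 2.0652169;  |Δ| = 0.0000122
|s5 − s4| = 0.0000122 < 0.0001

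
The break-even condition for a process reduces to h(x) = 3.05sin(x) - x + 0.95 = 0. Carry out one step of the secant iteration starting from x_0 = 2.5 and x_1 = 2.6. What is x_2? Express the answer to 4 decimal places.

2.5780

h(2.5) = 0.275340, h(2.6) = -0.077721
x_2 = 2.600000 − (-0.077721)·(2.600000 − 2.500000) / (-0.077721 − 0.275340) = 2.600000 − (-0.007772)/(-0.353061) = 2.577987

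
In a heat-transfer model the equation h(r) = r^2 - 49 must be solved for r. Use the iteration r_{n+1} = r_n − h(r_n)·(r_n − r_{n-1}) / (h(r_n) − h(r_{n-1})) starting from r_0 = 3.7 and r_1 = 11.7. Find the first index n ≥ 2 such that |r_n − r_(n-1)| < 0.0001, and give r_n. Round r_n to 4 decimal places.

n = 7, r_n = 7.0000

h(3.7) = -35.310000, h(11.7) = 87.890000
r_2 = 11.700000 − 87.890000·(8.000000)/(123.200000) = 5.992857;  |Δ| = 5.707143
h(5.992857) = -13.085663
r_3 = 5.992857 − (-13.085663)·(-5.707143)/(-100.975663) = 6.732459;  |Δ| = 0.739601
h(6.732459) = -3.674001
r_4 = 6.732459 − (-3.674001)·(0.739601)/(9.411662) = 7.021175;  |Δ| = 0.288716
h(7.021175) = 0.296892
r_5 = 7.021175 − 0.296892·(0.288716)/(3.970893) = 6.999588;  |Δ| = 0.021586
h(6.999588) = -0.005766
r_6 = 6.999588 − (-0.005766)·(-0.021586)/(-0.302658) = 6.999999;  |Δ| = 0.000411
h(6.999999) = -0.000009
r_7 = 6.999999 − (-0.000009)·(0.000411)/(0.005758) = 7.000000;  |Δ| = 0.000001
|r_7 − r_6| = 0.000001 < 0.0001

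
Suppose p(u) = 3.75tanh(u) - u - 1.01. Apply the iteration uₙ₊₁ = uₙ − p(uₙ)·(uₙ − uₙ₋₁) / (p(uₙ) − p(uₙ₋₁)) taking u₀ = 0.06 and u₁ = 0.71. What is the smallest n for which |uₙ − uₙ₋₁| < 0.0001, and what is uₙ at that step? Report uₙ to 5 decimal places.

p(0.06) = -0.8452696, p(0.71) = 0.5700381
u₂ = 0.7100000 − 0.5700381·(0.6500000)/(1.4153077) = 0.4482020;  |Δ| = 0.2617980
p(0.4482020) = 0.1183727
u₃ = 0.4482020 − 0.1183727·(-0.2617980)/(-0.4516655) = 0.3795898;  |Δ| = 0.0686121
p(0.3795898) = -0.0307728
u₄ = 0.3795898 − (-0.0307728)·(-0.0686121)/(-0.1491454) = 0.3937464;  |Δ| = 0.0141566
p(0.3937464) = 0.0009491
u₅ = 0.3937464 − 0.0009491·(0.0141566)/(0.0317219) = 0.3933228;  |Δ| = 0.0004236
p(0.3933228) = 0.0000070
u₆ = 0.3933228 − 0.0000070·(-0.0004236)/(-0.0009421) = 0.3933197;  |Δ| = 0.0000031
|u₆ − u₅| = 0.0000031 < 0.0001

n = 6, uₙ = 0.39332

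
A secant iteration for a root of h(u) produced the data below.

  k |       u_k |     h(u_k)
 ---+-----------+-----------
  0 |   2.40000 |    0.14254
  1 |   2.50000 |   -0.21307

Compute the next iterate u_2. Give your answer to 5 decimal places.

2.44008

u_2 = 2.50000 − (-0.21307)·(2.50000 − 2.40000) / (-0.21307 − 0.14254)
   = 2.50000 − (-0.0213070)/(-0.3556100) = 2.4400832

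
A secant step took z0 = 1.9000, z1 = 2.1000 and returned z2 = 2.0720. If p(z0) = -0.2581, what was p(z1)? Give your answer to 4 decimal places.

0.0420

The secant line through (1.9000, -0.2581) and (2.1000, p(z1)) crosses zero at z2 = 2.0720.
So (1.9000, -0.2581), (2.1000, p(z1)), (2.0720, 0) are collinear:
p(z1) = -0.2581 · (2.1000 − 2.0720) / (1.9000 − 2.0720) = -0.2581 · (0.028000)/(-0.172000) = 0.042016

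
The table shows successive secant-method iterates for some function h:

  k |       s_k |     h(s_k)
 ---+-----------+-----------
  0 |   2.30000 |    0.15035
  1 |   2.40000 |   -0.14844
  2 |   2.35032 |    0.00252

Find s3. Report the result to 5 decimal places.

s3 = 2.35032 − 0.00252·(2.35032 − 2.40000) / (0.00252 − (-0.14844))
   = 2.35032 − (-0.0001252)/(0.1509600) = 2.3511493

2.35115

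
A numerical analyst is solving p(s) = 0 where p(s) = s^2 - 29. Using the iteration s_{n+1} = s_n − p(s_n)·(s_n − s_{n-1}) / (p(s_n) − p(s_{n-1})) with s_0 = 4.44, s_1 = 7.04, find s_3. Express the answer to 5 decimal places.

p(4.44) = -9.2864000, p(7.04) = 20.5616000
s_2 = 7.0400000 − 20.5616000·(7.0400000 − 4.4400000) / (20.5616000 − (-9.2864000)) = 7.0400000 − (53.4601600)/(29.8480000) = 5.2489199
p(5.2489199) = -1.4488403
s_3 = 5.2489199 − (-1.4488403)·(5.2489199 − 7.0400000) / (-1.4488403 − 20.5616000) = 5.2489199 − (2.5949891)/(-22.0104403) = 5.3668180

5.36682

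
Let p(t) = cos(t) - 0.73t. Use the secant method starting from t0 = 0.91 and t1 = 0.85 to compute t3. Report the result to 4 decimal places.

p(0.91) = -0.050554, p(0.85) = 0.039483
t2 = 0.850000 − 0.039483·(0.850000 − 0.910000) / (0.039483 − (-0.050554)) = 0.850000 − (-0.002369)/(0.090037) = 0.876311
p(0.876311) = 0.000283
t3 = 0.876311 − 0.000283·(0.876311 − 0.850000) / (0.000283 − 0.039483) = 0.876311 − (0.000007)/(-0.039200) = 0.876501

0.8765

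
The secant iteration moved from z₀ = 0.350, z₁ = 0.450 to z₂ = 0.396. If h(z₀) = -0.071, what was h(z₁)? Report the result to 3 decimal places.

0.083

The secant line through (0.350, -0.071) and (0.450, h(z₁)) crosses zero at z₂ = 0.396.
So (0.350, -0.071), (0.450, h(z₁)), (0.396, 0) are collinear:
h(z₁) = -0.071 · (0.450 − 0.396) / (0.350 − 0.396) = -0.071 · (0.05400)/(-0.04600) = 0.08335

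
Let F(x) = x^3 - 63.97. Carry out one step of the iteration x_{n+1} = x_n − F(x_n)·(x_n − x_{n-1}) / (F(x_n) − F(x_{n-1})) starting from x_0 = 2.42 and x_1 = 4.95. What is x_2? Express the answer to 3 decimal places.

F(2.42) = -49.79751, F(4.95) = 57.31738
x_2 = 4.95000 − 57.31738·(4.95000 − 2.42000) / (57.31738 − (-49.79751)) = 4.95000 − (145.01296)/(107.11489) = 3.59619

3.596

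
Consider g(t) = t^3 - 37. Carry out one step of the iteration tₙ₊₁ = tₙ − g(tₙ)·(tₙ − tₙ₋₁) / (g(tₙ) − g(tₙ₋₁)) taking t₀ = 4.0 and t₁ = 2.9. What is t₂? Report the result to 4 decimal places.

3.2502

g(4.0) = 27.000000, g(2.9) = -12.611000
t₂ = 2.900000 − (-12.611000)·(2.900000 − 4.000000) / (-12.611000 − 27.000000) = 2.900000 − (13.872100)/(-39.611000) = 3.250208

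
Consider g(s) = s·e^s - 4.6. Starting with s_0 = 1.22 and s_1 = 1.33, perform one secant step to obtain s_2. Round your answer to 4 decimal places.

g(1.22) = -0.467631, g(1.33) = 0.428788
s_2 = 1.330000 − 0.428788·(1.330000 − 1.220000) / (0.428788 − (-0.467631)) = 1.330000 − (0.047167)/(0.896419) = 1.277383

1.2774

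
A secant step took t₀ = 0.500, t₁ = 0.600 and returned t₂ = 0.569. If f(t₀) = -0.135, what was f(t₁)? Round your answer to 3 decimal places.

0.061

The secant line through (0.500, -0.135) and (0.600, f(t₁)) crosses zero at t₂ = 0.569.
So (0.500, -0.135), (0.600, f(t₁)), (0.569, 0) are collinear:
f(t₁) = -0.135 · (0.600 − 0.569) / (0.500 − 0.569) = -0.135 · (0.03100)/(-0.06900) = 0.06065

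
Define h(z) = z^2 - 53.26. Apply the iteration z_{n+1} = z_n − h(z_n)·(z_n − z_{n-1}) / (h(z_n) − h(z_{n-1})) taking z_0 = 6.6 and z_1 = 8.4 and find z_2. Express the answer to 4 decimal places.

h(6.6) = -9.700000, h(8.4) = 17.300000
z_2 = 8.400000 − 17.300000·(8.400000 − 6.600000) / (17.300000 − (-9.700000)) = 8.400000 − (31.140000)/(27.000000) = 7.246667

7.2467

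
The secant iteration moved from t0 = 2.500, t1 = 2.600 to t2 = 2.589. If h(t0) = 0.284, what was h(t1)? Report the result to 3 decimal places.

-0.035

The secant line through (2.500, 0.284) and (2.600, h(t1)) crosses zero at t2 = 2.589.
So (2.500, 0.284), (2.600, h(t1)), (2.589, 0) are collinear:
h(t1) = 0.284 · (2.600 − 2.589) / (2.500 − 2.589) = 0.284 · (0.01100)/(-0.08900) = -0.03510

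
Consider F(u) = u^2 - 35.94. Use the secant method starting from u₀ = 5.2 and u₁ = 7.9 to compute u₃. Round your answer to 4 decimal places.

F(5.2) = -8.900000, F(7.9) = 26.470000
u₂ = 7.900000 − 26.470000·(7.900000 − 5.200000) / (26.470000 − (-8.900000)) = 7.900000 − (71.469000)/(35.370000) = 5.879389
F(5.879389) = -1.372781
u₃ = 5.879389 − (-1.372781)·(5.879389 − 7.900000) / (-1.372781 − 26.470000) = 5.879389 − (2.773857)/(-27.842781) = 5.979015

5.9790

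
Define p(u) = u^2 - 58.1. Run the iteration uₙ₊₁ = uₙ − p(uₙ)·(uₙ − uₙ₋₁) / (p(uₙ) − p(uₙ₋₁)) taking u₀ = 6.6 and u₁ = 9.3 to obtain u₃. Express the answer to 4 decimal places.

p(6.6) = -14.540000, p(9.3) = 28.390000
u₂ = 9.300000 − 28.390000·(9.300000 − 6.600000) / (28.390000 − (-14.540000)) = 9.300000 − (76.653000)/(42.930000) = 7.514465
p(7.514465) = -1.632810
u₃ = 7.514465 − (-1.632810)·(7.514465 − 9.300000) / (-1.632810 − 28.390000) = 7.514465 − (2.915438)/(-30.022810) = 7.611573

7.6116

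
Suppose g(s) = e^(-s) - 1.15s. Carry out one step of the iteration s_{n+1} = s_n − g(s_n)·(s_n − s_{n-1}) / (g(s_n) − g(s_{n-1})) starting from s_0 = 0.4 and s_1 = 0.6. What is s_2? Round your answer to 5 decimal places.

0.51967

g(0.4) = 0.2103200, g(0.6) = -0.1411884
s_2 = 0.6000000 − (-0.1411884)·(0.6000000 − 0.4000000) / (-0.1411884 − 0.2103200) = 0.6000000 − (-0.0282377)/(-0.3515084) = 0.5196671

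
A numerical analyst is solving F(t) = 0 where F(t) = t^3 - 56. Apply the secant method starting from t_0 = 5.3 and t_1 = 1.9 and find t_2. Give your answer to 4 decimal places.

F(5.3) = 92.877000, F(1.9) = -49.141000
t_2 = 1.900000 − (-49.141000)·(1.900000 − 5.300000) / (-49.141000 − 92.877000) = 1.900000 − (167.079400)/(-142.018000) = 3.076466

3.0765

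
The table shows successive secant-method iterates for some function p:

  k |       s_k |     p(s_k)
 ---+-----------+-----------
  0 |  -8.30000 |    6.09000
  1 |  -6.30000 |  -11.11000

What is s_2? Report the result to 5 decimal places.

s_2 = -6.30000 − (-11.11000)·(-6.30000 − (-8.30000)) / (-11.11000 − 6.09000)
   = -6.30000 − (-22.2200000)/(-17.2000000) = -7.5918605

-7.59186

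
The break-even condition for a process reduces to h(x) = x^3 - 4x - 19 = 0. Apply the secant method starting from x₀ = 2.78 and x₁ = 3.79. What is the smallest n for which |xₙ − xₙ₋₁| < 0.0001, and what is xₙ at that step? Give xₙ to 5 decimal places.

h(2.78) = -8.6350480, h(3.79) = 20.2799390
x₂ = 3.7900000 − 20.2799390·(1.0100000)/(28.9149870) = 3.0816221;  |Δ| = 0.7083779
h(3.0816221) = -2.0621889
x₃ = 3.0816221 − (-2.0621889)·(-0.7083779)/(-22.3421279) = 3.1470057;  |Δ| = 0.0653836
h(3.1470057) = -0.4211961
x₄ = 3.1470057 − (-0.4211961)·(0.0653836)/(1.6409929) = 3.1637878;  |Δ| = 0.0167821
h(3.1637878) = 0.0129513
x₅ = 3.1637878 − 0.0129513·(0.0167821)/(0.4341474) = 3.1632872;  |Δ| = 0.0005006
h(3.1632872) = -0.0000772
x₆ = 3.1632872 − (-0.0000772)·(-0.0005006)/(-0.0130286) = 3.1632901;  |Δ| = 0.0000030
|x₆ − x₅| = 0.0000030 < 0.0001

n = 6, xₙ = 3.16329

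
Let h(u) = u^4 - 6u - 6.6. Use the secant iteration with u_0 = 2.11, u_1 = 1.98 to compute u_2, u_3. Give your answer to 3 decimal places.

h(2.11) = 0.56119, h(1.98) = -3.11046
u_2 = 1.98000 − (-3.11046)·(1.98000 − 2.11000) / (-3.11046 − 0.56119) = 1.98000 − (0.40436)/(-3.67166) = 2.09013
h(2.09013) = -0.05573
u_3 = 2.09013 − (-0.05573)·(2.09013 − 1.98000) / (-0.05573 − (-3.11046)) = 2.09013 − (-0.00614)/(3.05473) = 2.09214

2.090, 2.092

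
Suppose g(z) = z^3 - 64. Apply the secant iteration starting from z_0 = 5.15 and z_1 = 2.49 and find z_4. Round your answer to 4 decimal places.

3.9722

g(5.15) = 72.590875, g(2.49) = -48.561751
z_2 = 2.490000 − (-48.561751)·(2.490000 − 5.150000) / (-48.561751 − 72.590875) = 2.490000 − (129.174258)/(-121.152626) = 3.556211
g(3.556211) = -19.025893
z_3 = 3.556211 − (-19.025893)·(3.556211 − 2.490000) / (-19.025893 − (-48.561751)) = 3.556211 − (-20.285616)/(29.535858) = 4.243024
g(4.243024) = 12.388239
z_4 = 4.243024 − 12.388239·(4.243024 − 3.556211) / (12.388239 − (-19.025893)) = 4.243024 − (8.508406)/(31.414132) = 3.972178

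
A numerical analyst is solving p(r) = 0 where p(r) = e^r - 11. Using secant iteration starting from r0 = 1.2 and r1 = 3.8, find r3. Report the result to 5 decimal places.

p(1.2) = -7.6798831, p(3.8) = 33.7011845
r2 = 3.8000000 − 33.7011845·(3.8000000 − 1.2000000) / (33.7011845 − (-7.6798831)) = 3.8000000 − (87.6230797)/(41.3810676) = 1.6825322
p(1.6825322) = -5.6208404
r3 = 1.6825322 − (-5.6208404)·(1.6825322 − 3.8000000) / (-5.6208404 − 33.7011845) = 1.6825322 − (11.9019487)/(-39.3220248) = 1.9852111

1.98521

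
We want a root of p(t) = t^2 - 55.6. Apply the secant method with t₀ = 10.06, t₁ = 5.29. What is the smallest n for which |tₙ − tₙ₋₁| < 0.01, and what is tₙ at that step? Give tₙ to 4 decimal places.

n = 5, tₙ = 7.4565

p(10.06) = 45.603600, p(5.29) = -27.615900
t₂ = 5.290000 − (-27.615900)·(-4.770000)/(-73.219500) = 7.089081;  |Δ| = 1.799081
p(7.089081) = -5.344924
t₃ = 7.089081 − (-5.344924)·(1.799081)/(22.270976) = 7.520852;  |Δ| = 0.431771
p(7.520852) = 0.963217
t₄ = 7.520852 − 0.963217·(0.431771)/(6.308141) = 7.454923;  |Δ| = 0.065929
p(7.454923) = -0.024120
t₅ = 7.454923 − (-0.024120)·(-0.065929)/(-0.987336) = 7.456534;  |Δ| = 0.001611
|t₅ − t₄| = 0.001611 < 0.01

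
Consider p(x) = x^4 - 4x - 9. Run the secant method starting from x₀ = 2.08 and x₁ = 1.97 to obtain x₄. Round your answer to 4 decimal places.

p(2.08) = 1.397737, p(1.97) = -1.818615
x₂ = 1.970000 − (-1.818615)·(1.970000 − 2.080000) / (-1.818615 − 1.397737) = 1.970000 − (0.200048)/(-3.216352) = 2.032197
p(2.032197) = -0.073334
x₃ = 2.032197 − (-0.073334)·(2.032197 − 1.970000) / (-0.073334 − (-1.818615)) = 2.032197 − (-0.004561)/(1.745281) = 2.034811
p(2.034811) = 0.004116
x₄ = 2.034811 − 0.004116·(2.034811 − 2.032197) / (0.004116 − (-0.073334)) = 2.034811 − (0.000011)/(0.077450) = 2.034672

2.0347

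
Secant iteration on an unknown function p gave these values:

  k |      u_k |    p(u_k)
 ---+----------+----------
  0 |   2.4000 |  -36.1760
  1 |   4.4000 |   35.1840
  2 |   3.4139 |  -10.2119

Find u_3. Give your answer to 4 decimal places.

u_3 = 3.4139 − (-10.2119)·(3.4139 − 4.4000) / (-10.2119 − 35.1840)
   = 3.4139 − (10.069955)/(-45.395900) = 3.635725

3.6357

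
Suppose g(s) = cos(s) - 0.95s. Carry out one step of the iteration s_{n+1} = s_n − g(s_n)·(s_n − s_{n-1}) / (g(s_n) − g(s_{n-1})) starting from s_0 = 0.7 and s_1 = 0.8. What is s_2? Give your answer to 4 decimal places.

0.7612

g(0.7) = 0.099842, g(0.8) = -0.063293
s_2 = 0.800000 − (-0.063293)·(0.800000 − 0.700000) / (-0.063293 − 0.099842) = 0.800000 − (-0.006329)/(-0.163135) = 0.761202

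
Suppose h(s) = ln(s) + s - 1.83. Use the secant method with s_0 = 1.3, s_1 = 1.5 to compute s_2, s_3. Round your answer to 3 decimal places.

h(1.3) = -0.26764, h(1.5) = 0.07547
s_2 = 1.50000 − 0.07547·(1.50000 − 1.30000) / (0.07547 − (-0.26764)) = 1.50000 − (0.01509)/(0.34310) = 1.45601
h(1.45601) = 0.00171
s_3 = 1.45601 − 0.00171·(1.45601 − 1.50000) / (0.00171 − 0.07547) = 1.45601 − (-0.00008)/(-0.07376) = 1.45499

1.456, 1.455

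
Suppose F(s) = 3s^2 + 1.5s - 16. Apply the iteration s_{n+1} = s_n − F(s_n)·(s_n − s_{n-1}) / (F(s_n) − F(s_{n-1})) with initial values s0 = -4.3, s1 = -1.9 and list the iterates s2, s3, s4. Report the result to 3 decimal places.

F(-4.3) = 33.02000, F(-1.9) = -8.02000
s2 = -1.90000 − (-8.02000)·(-1.90000 − (-4.30000)) / (-8.02000 − 33.02000) = -1.90000 − (-19.24800)/(-41.04000) = -2.36901
F(-2.36901) = -2.71694
s3 = -2.36901 − (-2.71694)·(-2.36901 − (-1.90000)) / (-2.71694 − (-8.02000)) = -2.36901 − (1.27426)/(5.30306) = -2.60929
F(-2.60929) = 0.51130
s4 = -2.60929 − 0.51130·(-2.60929 − (-2.36901)) / (0.51130 − (-2.71694)) = -2.60929 − (-0.12286)/(3.22825) = -2.57124

-2.369, -2.609, -2.571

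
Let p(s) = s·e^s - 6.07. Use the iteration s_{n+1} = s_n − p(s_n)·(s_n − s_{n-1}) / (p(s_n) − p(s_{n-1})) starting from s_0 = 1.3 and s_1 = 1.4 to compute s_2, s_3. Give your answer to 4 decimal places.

1.4433, 1.4391

p(1.3) = -1.299914, p(1.4) = -0.392720
s_2 = 1.400000 − (-0.392720)·(1.400000 − 1.300000) / (-0.392720 − (-1.299914)) = 1.400000 − (-0.039272)/(0.907194) = 1.443290
p(1.443290) = 0.041758
s_3 = 1.443290 − 0.041758·(1.443290 − 1.400000) / (0.041758 − (-0.392720)) = 1.443290 − (0.001808)/(0.434478) = 1.439129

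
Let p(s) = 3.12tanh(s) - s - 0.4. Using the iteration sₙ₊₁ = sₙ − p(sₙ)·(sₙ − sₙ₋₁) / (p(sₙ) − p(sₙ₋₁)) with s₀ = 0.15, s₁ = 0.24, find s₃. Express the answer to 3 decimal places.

0.192

p(0.15) = -0.08548, p(0.24) = 0.09475
s₂ = 0.24000 − 0.09475·(0.24000 − 0.15000) / (0.09475 − (-0.08548)) = 0.24000 − (0.00853)/(0.18023) = 0.19269
p(0.19269) = 0.00116
s₃ = 0.19269 − 0.00116·(0.19269 − 0.24000) / (0.00116 − 0.09475) = 0.19269 − (-0.00006)/(-0.09358) = 0.19210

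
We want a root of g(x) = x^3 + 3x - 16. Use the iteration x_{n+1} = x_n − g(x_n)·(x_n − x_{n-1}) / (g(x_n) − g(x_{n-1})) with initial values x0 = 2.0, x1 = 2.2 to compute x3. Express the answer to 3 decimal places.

g(2.0) = -2.00000, g(2.2) = 1.24800
x2 = 2.20000 − 1.24800·(2.20000 − 2.00000) / (1.24800 − (-2.00000)) = 2.20000 − (0.24960)/(3.24800) = 2.12315
g(2.12315) = -0.05984
x3 = 2.12315 − (-0.05984)·(2.12315 − 2.20000) / (-0.05984 − 1.24800) = 2.12315 − (0.00460)/(-1.30784) = 2.12667

2.127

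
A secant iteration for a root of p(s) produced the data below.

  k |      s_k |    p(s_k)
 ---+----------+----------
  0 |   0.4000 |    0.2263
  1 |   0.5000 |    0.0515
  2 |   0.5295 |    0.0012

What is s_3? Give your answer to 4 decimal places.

s_3 = 0.5295 − 0.0012·(0.5295 − 0.5000) / (0.0012 − 0.0515)
   = 0.5295 − (0.000035)/(-0.050300) = 0.530204

0.5302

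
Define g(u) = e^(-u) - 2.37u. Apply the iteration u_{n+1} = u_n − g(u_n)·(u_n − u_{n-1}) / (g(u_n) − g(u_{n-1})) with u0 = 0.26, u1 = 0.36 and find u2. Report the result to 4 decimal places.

g(0.26) = 0.154852, g(0.36) = -0.155524
u2 = 0.360000 − (-0.155524)·(0.360000 − 0.260000) / (-0.155524 − 0.154852) = 0.360000 − (-0.015552)/(-0.310375) = 0.309892

0.3099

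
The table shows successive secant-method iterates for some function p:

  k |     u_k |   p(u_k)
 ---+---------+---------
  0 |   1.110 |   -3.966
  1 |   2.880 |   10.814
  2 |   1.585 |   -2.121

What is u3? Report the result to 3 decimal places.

u3 = 1.585 − (-2.121)·(1.585 − 2.880) / (-2.121 − 10.814)
   = 1.585 − (2.74669)/(-12.93500) = 1.79735

1.797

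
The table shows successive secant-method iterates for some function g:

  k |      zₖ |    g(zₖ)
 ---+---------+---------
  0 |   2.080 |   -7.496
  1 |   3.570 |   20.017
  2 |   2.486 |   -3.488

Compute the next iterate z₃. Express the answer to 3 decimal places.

2.647

z₃ = 2.486 − (-3.488)·(2.486 − 3.570) / (-3.488 − 20.017)
   = 2.486 − (3.78099)/(-23.50500) = 2.64686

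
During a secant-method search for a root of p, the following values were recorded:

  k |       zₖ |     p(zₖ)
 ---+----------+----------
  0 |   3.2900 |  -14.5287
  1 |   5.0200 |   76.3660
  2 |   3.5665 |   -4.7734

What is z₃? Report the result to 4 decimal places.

3.6520

z₃ = 3.5665 − (-4.7734)·(3.5665 − 5.0200) / (-4.7734 − 76.3660)
   = 3.5665 − (6.938137)/(-81.139400) = 3.652009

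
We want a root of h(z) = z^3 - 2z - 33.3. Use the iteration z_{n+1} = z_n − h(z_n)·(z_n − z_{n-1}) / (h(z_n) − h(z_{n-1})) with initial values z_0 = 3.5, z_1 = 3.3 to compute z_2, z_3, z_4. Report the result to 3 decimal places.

3.421, 3.424, 3.424

h(3.5) = 2.57500, h(3.3) = -3.96300
z_2 = 3.30000 − (-3.96300)·(3.30000 − 3.50000) / (-3.96300 − 2.57500) = 3.30000 − (0.79260)/(-6.53800) = 3.42123
h(3.42123) = -0.09761
z_3 = 3.42123 − (-0.09761)·(3.42123 − 3.30000) / (-0.09761 − (-3.96300)) = 3.42123 − (-0.01183)/(3.86539) = 3.42429
h(3.42429) = 0.00386
z_4 = 3.42429 − 0.00386·(3.42429 − 3.42123) / (0.00386 − (-0.09761)) = 3.42429 − (0.00001)/(0.10147) = 3.42417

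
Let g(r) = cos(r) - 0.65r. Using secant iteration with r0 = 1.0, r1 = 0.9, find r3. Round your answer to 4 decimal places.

g(1.0) = -0.109698, g(0.9) = 0.036610
r2 = 0.900000 − 0.036610·(0.900000 − 1.000000) / (0.036610 − (-0.109698)) = 0.900000 − (-0.003661)/(0.146308) = 0.925023
g(0.925023) = 0.000552
r3 = 0.925023 − 0.000552·(0.925023 − 0.900000) / (0.000552 − 0.036610) = 0.925023 − (0.000014)/(-0.036058) = 0.925406

0.9254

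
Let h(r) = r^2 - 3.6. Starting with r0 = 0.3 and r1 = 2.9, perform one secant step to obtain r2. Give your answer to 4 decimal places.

1.3969

h(0.3) = -3.510000, h(2.9) = 4.810000
r2 = 2.900000 − 4.810000·(2.900000 − 0.300000) / (4.810000 − (-3.510000)) = 2.900000 − (12.506000)/(8.320000) = 1.396875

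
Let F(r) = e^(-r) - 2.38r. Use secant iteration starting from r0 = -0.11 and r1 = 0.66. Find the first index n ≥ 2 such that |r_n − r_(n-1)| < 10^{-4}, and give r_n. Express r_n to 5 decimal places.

F(-0.11) = 1.3780781, F(0.66) = -1.0539487
r2 = 0.6600000 − (-1.0539487)·(0.7700000)/(-2.4320267) = 0.3263110;  |Δ| = 0.3336890
F(0.3263110) = -0.0550396
r3 = 0.3263110 − (-0.0550396)·(-0.3336890)/(0.9989091) = 0.3079249;  |Δ| = 0.0183862
F(0.3079249) = 0.0021093
r4 = 0.3079249 − 0.0021093·(-0.0183862)/(0.0571489) = 0.3086035;  |Δ| = 0.0006786
F(0.3086035) = -0.0000044
r5 = 0.3086035 − (-0.0000044)·(0.0006786)/(-0.0021137) = 0.3086021;  |Δ| = 0.0000014
|r5 − r4| = 0.0000014 < 10^{-4}

n = 5, r_n = 0.30860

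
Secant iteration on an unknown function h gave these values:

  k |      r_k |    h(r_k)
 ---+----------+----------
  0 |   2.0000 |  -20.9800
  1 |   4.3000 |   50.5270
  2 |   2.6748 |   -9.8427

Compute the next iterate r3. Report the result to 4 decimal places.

2.9398

r3 = 2.6748 − (-9.8427)·(2.6748 − 4.3000) / (-9.8427 − 50.5270)
   = 2.6748 − (15.996356)/(-60.369700) = 2.939773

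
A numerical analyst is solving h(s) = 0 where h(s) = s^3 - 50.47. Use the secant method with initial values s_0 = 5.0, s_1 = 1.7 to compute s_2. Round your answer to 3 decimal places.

2.952

h(5.0) = 74.53000, h(1.7) = -45.55700
s_2 = 1.70000 − (-45.55700)·(1.70000 − 5.00000) / (-45.55700 − 74.53000) = 1.70000 − (150.33810)/(-120.08700) = 2.95191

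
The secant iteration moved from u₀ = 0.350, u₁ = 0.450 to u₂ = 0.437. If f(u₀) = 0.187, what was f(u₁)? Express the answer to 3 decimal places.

The secant line through (0.350, 0.187) and (0.450, f(u₁)) crosses zero at u₂ = 0.437.
So (0.350, 0.187), (0.450, f(u₁)), (0.437, 0) are collinear:
f(u₁) = 0.187 · (0.450 − 0.437) / (0.350 − 0.437) = 0.187 · (0.01300)/(-0.08700) = -0.02794

-0.028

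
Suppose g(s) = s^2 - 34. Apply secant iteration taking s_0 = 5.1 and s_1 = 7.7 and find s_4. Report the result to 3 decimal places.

5.831

g(5.1) = -7.99000, g(7.7) = 25.29000
s_2 = 7.70000 − 25.29000·(7.70000 − 5.10000) / (25.29000 − (-7.99000)) = 7.70000 − (65.75400)/(33.28000) = 5.72422
g(5.72422) = -1.23332
s_3 = 5.72422 − (-1.23332)·(5.72422 − 7.70000) / (-1.23332 − 25.29000) = 5.72422 − (2.43677)/(-26.52332) = 5.81609
g(5.81609) = -0.17308
s_4 = 5.81609 − (-0.17308)·(5.81609 − 5.72422) / (-0.17308 − (-1.23332)) = 5.81609 − (-0.01590)/(1.06024) = 5.83109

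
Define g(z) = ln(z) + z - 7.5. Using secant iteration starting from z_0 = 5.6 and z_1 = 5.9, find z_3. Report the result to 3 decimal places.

g(5.6) = -0.17723, g(5.9) = 0.17495
z_2 = 5.90000 − 0.17495·(5.90000 − 5.60000) / (0.17495 − (-0.17723)) = 5.90000 − (0.05249)/(0.35219) = 5.75097
g(5.75097) = 0.00034
z_3 = 5.75097 − 0.00034·(5.75097 − 5.90000) / (0.00034 − 0.17495) = 5.75097 − (-0.00005)/(-0.17461) = 5.75068

5.751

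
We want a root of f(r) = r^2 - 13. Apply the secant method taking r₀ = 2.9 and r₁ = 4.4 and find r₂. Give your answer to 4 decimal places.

3.5288

f(2.9) = -4.590000, f(4.4) = 6.360000
r₂ = 4.400000 − 6.360000·(4.400000 − 2.900000) / (6.360000 − (-4.590000)) = 4.400000 − (9.540000)/(10.950000) = 3.528767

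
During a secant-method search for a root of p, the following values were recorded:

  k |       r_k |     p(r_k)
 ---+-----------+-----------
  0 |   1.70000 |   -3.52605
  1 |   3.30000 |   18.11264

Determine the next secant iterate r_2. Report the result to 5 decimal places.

1.96072

r_2 = 3.30000 − 18.11264·(3.30000 − 1.70000) / (18.11264 − (-3.52605))
   = 3.30000 − (28.9802240)/(21.6386900) = 1.9607219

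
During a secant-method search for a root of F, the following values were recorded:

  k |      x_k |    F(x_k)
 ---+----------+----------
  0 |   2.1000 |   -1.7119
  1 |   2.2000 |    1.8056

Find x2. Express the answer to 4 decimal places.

2.1487

x2 = 2.2000 − 1.8056·(2.2000 − 2.1000) / (1.8056 − (-1.7119))
   = 2.2000 − (0.180560)/(3.517500) = 2.148668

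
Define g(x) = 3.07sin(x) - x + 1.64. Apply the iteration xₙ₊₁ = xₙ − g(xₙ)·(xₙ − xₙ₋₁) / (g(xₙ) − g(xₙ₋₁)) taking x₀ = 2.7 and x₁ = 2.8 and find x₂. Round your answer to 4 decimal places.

g(2.7) = 0.252056, g(2.8) = -0.131586
x₂ = 2.800000 − (-0.131586)·(2.800000 − 2.700000) / (-0.131586 − 0.252056) = 2.800000 − (-0.013159)/(-0.383643) = 2.765701

2.7657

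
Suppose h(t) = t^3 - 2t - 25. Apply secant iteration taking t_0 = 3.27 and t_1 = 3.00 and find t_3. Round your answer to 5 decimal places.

3.15192

h(3.27) = 3.4257830, h(3.00) = -4.0000000
t_2 = 3.0000000 − (-4.0000000)·(3.0000000 − 3.2700000) / (-4.0000000 − 3.4257830) = 3.0000000 − (1.0800000)/(-7.4257830) = 3.1454392
h(3.1454392) = -0.1705703
t_3 = 3.1454392 − (-0.1705703)·(3.1454392 − 3.0000000) / (-0.1705703 − (-4.0000000)) = 3.1454392 − (-0.0248076)/(3.8294297) = 3.1519174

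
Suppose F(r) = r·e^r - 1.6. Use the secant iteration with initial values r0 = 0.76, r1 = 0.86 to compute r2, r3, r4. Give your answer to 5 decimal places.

F(0.76) = 0.0250899, F(0.86) = 0.4323182
r2 = 0.8600000 − 0.4323182·(0.8600000 − 0.7600000) / (0.4323182 − 0.0250899) = 0.8600000 − (0.0432318)/(0.4072283) = 0.7538389
F(0.7538389) = 0.0020150
r3 = 0.7538389 − 0.0020150·(0.7538389 − 0.8600000) / (0.0020150 − 0.4323182) = 0.7538389 − (-0.0002139)/(-0.4303032) = 0.7533417
F(0.7533417) = 0.0001629
r4 = 0.7533417 − 0.0001629·(0.7533417 − 0.7538389) / (0.0001629 − 0.0020150) = 0.7533417 − (-0.0000001)/(-0.0018521) = 0.7532980

0.75384, 0.75334, 0.75330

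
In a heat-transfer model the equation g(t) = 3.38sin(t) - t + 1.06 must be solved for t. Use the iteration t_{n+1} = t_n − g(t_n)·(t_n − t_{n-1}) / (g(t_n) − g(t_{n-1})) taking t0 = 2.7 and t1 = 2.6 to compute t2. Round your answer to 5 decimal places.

2.65087

g(2.7) = -0.1954560, g(2.6) = 0.2023946
t2 = 2.6000000 − 0.2023946·(2.6000000 − 2.7000000) / (0.2023946 − (-0.1954560)) = 2.6000000 − (-0.0202395)/(0.3978506) = 2.6508720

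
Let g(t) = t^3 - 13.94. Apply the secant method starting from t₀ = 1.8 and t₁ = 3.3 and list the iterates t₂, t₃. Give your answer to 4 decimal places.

2.2040, 2.3445

g(1.8) = -8.108000, g(3.3) = 21.997000
t₂ = 3.300000 − 21.997000·(3.300000 − 1.800000) / (21.997000 − (-8.108000)) = 3.300000 − (32.995500)/(30.105000) = 2.203986
g(2.203986) = -3.234018
t₃ = 2.203986 − (-3.234018)·(2.203986 − 3.300000) / (-3.234018 − 21.997000) = 2.203986 − (3.544528)/(-25.231018) = 2.344469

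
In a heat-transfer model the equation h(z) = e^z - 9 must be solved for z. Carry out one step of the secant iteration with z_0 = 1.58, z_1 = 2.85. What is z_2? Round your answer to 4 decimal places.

h(1.58) = -4.145044, h(2.85) = 8.287782
z_2 = 2.850000 − 8.287782·(2.850000 − 1.580000) / (8.287782 − (-4.145044)) = 2.850000 − (10.525483)/(12.432826) = 2.003412

2.0034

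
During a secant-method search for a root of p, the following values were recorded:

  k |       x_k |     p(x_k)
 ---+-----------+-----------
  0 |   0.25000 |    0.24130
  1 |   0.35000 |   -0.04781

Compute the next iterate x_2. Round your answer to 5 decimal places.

x_2 = 0.35000 − (-0.04781)·(0.35000 − 0.25000) / (-0.04781 − 0.24130)
   = 0.35000 − (-0.0047810)/(-0.2891100) = 0.3334630

0.33346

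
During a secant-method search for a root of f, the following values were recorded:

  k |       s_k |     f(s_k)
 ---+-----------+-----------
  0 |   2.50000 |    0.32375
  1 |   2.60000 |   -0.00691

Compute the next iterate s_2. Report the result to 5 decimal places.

2.59791

s_2 = 2.60000 − (-0.00691)·(2.60000 − 2.50000) / (-0.00691 − 0.32375)
   = 2.60000 − (-0.0006910)/(-0.3306600) = 2.5979102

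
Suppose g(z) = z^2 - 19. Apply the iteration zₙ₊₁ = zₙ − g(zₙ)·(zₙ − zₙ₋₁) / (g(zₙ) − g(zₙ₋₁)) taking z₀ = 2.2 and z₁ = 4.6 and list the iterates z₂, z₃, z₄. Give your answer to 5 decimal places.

4.28235, 4.35682, 4.35892

g(2.2) = -14.1600000, g(4.6) = 2.1600000
z₂ = 4.6000000 − 2.1600000·(4.6000000 − 2.2000000) / (2.1600000 − (-14.1600000)) = 4.6000000 − (5.1840000)/(16.3200000) = 4.2823529
g(4.2823529) = -0.6614533
z₃ = 4.2823529 − (-0.6614533)·(4.2823529 − 4.6000000) / (-0.6614533 − 2.1600000) = 4.2823529 − (0.2101087)/(-2.8214533) = 4.3568212
g(4.3568212) = -0.0181091
z₄ = 4.3568212 − (-0.0181091)·(4.3568212 − 4.2823529) / (-0.0181091 − (-0.6614533)) = 4.3568212 − (-0.0013486)/(0.6433442) = 4.3589174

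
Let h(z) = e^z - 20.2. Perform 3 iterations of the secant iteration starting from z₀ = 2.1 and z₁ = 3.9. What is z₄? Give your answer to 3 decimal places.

h(2.1) = -12.03383, h(3.9) = 29.20245
z₂ = 3.90000 − 29.20245·(3.90000 − 2.10000) / (29.20245 − (-12.03383)) = 3.90000 − (52.56441)/(41.23628) = 2.62529
h(2.62529) = -6.39146
z₃ = 2.62529 − (-6.39146)·(2.62529 − 3.90000) / (-6.39146 − 29.20245) = 2.62529 − (8.14727)/(-35.59391) = 2.85418
h(2.85418) = -2.83976
z₄ = 2.85418 − (-2.83976)·(2.85418 − 2.62529) / (-2.83976 − (-6.39146)) = 2.85418 − (-0.65001)/(3.55170) = 3.03720

3.037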